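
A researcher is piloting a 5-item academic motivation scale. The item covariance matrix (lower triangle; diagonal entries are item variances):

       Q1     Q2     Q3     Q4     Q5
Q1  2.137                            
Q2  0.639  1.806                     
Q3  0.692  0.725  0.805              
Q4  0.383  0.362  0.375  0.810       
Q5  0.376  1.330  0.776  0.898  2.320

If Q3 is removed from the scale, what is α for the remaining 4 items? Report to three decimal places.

α = 0.707

Remaining items: Q1, Q2, Q4, Q5 (k = 4).
Σσᵢ² = 2.137 + 1.806 + 0.810 + 2.320 = 7.073
σ²_T = 7.073 + 2 × 3.988 = 15.049
α (item deleted) = (4/3)·(1 − 7.073/15.049) = 0.707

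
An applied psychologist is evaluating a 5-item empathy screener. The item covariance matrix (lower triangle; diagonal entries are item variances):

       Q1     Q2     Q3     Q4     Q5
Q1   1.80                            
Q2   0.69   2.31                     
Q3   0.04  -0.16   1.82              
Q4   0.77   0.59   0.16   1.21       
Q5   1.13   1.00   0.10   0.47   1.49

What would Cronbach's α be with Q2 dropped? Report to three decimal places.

Remaining items: Q1, Q3, Q4, Q5 (k = 4).
Σσ²ᵢ = 1.80 + 1.82 + 1.21 + 1.49 = 6.32
σ²_T = 6.32 + 2 × 2.67 = 11.66
α (item deleted) = (4/3)·(1 − 6.32/11.66) = 0.611

Cronbach's α = 0.611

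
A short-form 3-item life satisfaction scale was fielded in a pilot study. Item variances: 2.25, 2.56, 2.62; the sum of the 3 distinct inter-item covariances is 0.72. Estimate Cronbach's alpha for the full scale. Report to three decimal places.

α = 0.244

ΣVar(i) = 2.25 + 2.56 + 2.62 = 7.43
Sum of distinct covariances = 0.72
σ²_total = ΣVar(i) + 2·Σcov = 7.43 + 2 × 0.72 = 8.87
α = (3/2)·(1 − 7.43/8.87) = 0.244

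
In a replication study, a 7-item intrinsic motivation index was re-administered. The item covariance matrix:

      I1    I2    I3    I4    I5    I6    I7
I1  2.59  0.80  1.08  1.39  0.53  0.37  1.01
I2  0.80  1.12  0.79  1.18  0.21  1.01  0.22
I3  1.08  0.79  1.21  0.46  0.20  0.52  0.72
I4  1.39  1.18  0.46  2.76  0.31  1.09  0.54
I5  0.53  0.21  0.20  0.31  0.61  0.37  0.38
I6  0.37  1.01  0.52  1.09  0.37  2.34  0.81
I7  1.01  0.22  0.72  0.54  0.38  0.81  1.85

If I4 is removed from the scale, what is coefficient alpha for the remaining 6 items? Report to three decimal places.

coefficient alpha = 0.780

Remaining items: I1, I2, I3, I5, I6, I7 (k = 6).
Σσ²ᵢ = 2.59 + 1.12 + 1.21 + 0.61 + 2.34 + 1.85 = 9.72
Var(T) = 9.72 + 2 × 9.02 = 27.76
α (item deleted) = (6/5)·(1 − 9.72/27.76) = 0.780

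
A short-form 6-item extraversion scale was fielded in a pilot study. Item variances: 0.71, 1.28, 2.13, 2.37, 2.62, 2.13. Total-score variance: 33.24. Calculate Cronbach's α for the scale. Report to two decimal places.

sum of item variances = 0.71 + 1.28 + 2.13 + 2.37 + 2.62 + 2.13 = 11.24
α = (k/(k−1))·(1 − sum of item variances/total variance) = (6/5)·(1 − 11.24/33.24) = 0.79

α = 0.79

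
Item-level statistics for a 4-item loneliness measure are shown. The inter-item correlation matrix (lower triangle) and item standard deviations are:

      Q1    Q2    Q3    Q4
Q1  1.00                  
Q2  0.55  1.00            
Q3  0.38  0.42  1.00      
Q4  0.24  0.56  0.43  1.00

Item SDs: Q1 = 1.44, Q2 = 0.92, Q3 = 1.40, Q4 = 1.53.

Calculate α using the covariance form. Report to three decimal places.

Σσ²ᵢ = 1.44² + 0.92² + 1.40² + 1.53² = 7.2209
Covariances σ_ij = r_ij · s_i · s_j:
  σ(Q1,Q2) = 0.55 × 1.44 × 0.92 = 0.7286
  σ(Q1,Q3) = 0.38 × 1.44 × 1.40 = 0.7661
  σ(Q1,Q4) = 0.24 × 1.44 × 1.53 = 0.5288
  σ(Q2,Q3) = 0.42 × 0.92 × 1.40 = 0.5410
  σ(Q2,Q4) = 0.56 × 0.92 × 1.53 = 0.7883
  σ(Q3,Q4) = 0.43 × 1.40 × 1.53 = 0.9211
σ²_T = Σσ²ᵢ + 2·Σσ_ij = 7.2209 + 2 × 4.2739 = 15.7687
α = (4/3)·(1 − 7.2209/15.7687) = 0.723

α = 0.723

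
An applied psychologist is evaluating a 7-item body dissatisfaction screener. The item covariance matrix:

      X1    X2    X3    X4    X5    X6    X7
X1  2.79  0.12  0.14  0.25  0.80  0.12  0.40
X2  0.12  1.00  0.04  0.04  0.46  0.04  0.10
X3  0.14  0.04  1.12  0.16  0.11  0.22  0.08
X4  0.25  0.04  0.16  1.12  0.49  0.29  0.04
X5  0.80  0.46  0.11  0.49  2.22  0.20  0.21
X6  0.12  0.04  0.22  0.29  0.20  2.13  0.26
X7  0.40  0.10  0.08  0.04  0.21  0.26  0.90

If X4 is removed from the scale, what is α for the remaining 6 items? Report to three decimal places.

α = 0.473

Remaining items: X1, X2, X3, X5, X6, X7 (k = 6).
sum of item variances = 2.79 + 1.00 + 1.12 + 2.22 + 2.13 + 0.90 = 10.16
σ²_T = 10.16 + 2 × 3.30 = 16.76
α (item deleted) = (6/5)·(1 − 10.16/16.76) = 0.473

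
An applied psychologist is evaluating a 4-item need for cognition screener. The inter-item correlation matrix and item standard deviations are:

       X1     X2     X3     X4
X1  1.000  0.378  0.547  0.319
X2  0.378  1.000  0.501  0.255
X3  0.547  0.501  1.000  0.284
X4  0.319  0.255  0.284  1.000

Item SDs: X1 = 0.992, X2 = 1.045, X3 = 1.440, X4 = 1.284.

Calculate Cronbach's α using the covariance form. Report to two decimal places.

Σσ²ᵢ = 0.992² + 1.045² + 1.440² + 1.284² = 5.7983
Covariances σ_ij = r_ij · s_i · s_j:
  σ(X1,X2) = 0.378 × 0.992 × 1.045 = 0.3918
  σ(X1,X3) = 0.547 × 0.992 × 1.440 = 0.7814
  σ(X1,X4) = 0.319 × 0.992 × 1.284 = 0.4063
  σ(X2,X3) = 0.501 × 1.045 × 1.440 = 0.7539
  σ(X2,X4) = 0.255 × 1.045 × 1.284 = 0.3422
  σ(X3,X4) = 0.284 × 1.440 × 1.284 = 0.5251
σ²_T = Σσ²ᵢ + 2·Σσ_ij = 5.7983 + 2 × 3.2007 = 12.1997
α = (4/3)·(1 − 5.7983/12.1997) = 0.70

Cronbach's α = 0.70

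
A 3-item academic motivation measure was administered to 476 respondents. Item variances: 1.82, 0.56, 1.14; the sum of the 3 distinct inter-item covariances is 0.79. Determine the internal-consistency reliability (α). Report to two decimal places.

Σσ²ᵢ = 1.82 + 0.56 + 1.14 = 3.52
Sum of distinct covariances = 0.79
Var(T) = Σσ²ᵢ + 2·Σcov = 3.52 + 2 × 0.79 = 5.10
α = (3/2)·(1 − 3.52/5.10) = 0.46

α = 0.46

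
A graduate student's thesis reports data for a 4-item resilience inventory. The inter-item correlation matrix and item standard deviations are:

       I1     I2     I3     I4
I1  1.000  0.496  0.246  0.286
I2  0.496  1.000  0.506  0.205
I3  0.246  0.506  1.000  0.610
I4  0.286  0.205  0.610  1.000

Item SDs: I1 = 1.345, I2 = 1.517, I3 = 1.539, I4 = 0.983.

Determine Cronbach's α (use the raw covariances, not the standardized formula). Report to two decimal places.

Σσ²ᵢ = 1.345² + 1.517² + 1.539² + 0.983² = 7.4451
Covariances σ_ij = r_ij · s_i · s_j:
  σ(I1,I2) = 0.496 × 1.345 × 1.517 = 1.0120
  σ(I1,I3) = 0.246 × 1.345 × 1.539 = 0.5092
  σ(I1,I4) = 0.286 × 1.345 × 0.983 = 0.3781
  σ(I2,I3) = 0.506 × 1.517 × 1.539 = 1.1813
  σ(I2,I4) = 0.205 × 1.517 × 0.983 = 0.3057
  σ(I3,I4) = 0.610 × 1.539 × 0.983 = 0.9228
σ²_T = Σσ²ᵢ + 2·Σσ_ij = 7.4451 + 2 × 4.3091 = 16.0633
α = (4/3)·(1 − 7.4451/16.0633) = 0.72

Cronbach's α = 0.72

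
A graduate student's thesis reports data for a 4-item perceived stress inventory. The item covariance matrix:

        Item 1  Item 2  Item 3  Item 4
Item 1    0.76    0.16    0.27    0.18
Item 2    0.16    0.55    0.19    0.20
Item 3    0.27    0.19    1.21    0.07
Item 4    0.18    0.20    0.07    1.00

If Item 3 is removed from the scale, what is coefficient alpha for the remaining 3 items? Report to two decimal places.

coefficient alpha = 0.48

Remaining items: Item 1, Item 2, Item 4 (k = 3).
sum of item variances = 0.76 + 0.55 + 1.00 = 2.31
Var(T) = 2.31 + 2 × 0.54 = 3.39
α (item deleted) = (3/2)·(1 − 2.31/3.39) = 0.48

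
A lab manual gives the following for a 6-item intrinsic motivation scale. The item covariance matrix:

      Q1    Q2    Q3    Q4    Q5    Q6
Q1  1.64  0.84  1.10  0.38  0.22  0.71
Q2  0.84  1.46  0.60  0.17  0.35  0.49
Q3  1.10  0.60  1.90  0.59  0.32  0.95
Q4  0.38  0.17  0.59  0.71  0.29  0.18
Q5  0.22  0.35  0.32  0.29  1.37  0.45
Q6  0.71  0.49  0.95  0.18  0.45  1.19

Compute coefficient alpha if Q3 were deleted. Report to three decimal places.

coefficient alpha = 0.702

Remaining items: Q1, Q2, Q4, Q5, Q6 (k = 5).
ΣVar(i) = 1.64 + 1.46 + 0.71 + 1.37 + 1.19 = 6.37
total variance = 6.37 + 2 × 4.08 = 14.53
α (item deleted) = (5/4)·(1 − 6.37/14.53) = 0.702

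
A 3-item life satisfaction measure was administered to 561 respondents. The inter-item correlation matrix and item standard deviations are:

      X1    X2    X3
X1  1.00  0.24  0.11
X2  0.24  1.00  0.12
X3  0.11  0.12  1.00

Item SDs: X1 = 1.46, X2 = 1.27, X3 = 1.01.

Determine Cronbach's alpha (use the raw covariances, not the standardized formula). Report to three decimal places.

Cronbach's alpha = 0.363

Σσ²ᵢ = 1.46² + 1.27² + 1.01² = 4.7646
Covariances σ_ij = r_ij · s_i · s_j:
  σ(X1,X2) = 0.24 × 1.46 × 1.27 = 0.4450
  σ(X1,X3) = 0.11 × 1.46 × 1.01 = 0.1622
  σ(X2,X3) = 0.12 × 1.27 × 1.01 = 0.1539
σ²_T = Σσ²ᵢ + 2·Σσ_ij = 4.7646 + 2 × 0.7611 = 6.2868
α = (3/2)·(1 − 4.7646/6.2868) = 0.363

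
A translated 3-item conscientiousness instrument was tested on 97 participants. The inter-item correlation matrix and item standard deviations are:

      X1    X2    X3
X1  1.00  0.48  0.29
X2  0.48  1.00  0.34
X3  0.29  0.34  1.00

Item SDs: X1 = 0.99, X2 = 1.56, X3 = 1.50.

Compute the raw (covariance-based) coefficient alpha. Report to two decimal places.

α = 0.61

Σσ²ᵢ = 0.99² + 1.56² + 1.50² = 5.6637
Covariances σ_ij = r_ij · s_i · s_j:
  σ(X1,X2) = 0.48 × 0.99 × 1.56 = 0.7413
  σ(X1,X3) = 0.29 × 0.99 × 1.50 = 0.4306
  σ(X2,X3) = 0.34 × 1.56 × 1.50 = 0.7956
σ²_T = Σσ²ᵢ + 2·Σσ_ij = 5.6637 + 2 × 1.9675 = 9.5987
α = (3/2)·(1 − 5.6637/9.5987) = 0.61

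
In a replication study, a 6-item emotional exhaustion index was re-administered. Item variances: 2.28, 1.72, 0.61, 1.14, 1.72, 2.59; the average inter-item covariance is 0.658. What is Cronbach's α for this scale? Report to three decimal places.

sum of item variances = 2.28 + 1.72 + 0.61 + 1.14 + 1.72 + 2.59 = 10.06
Sum of the 15 distinct covariances = 15 × 0.658 = 9.870
σ²_T = sum of item variances + 2·Σcov = 10.06 + 2 × 9.870 = 29.800
α = (6/5)·(1 − 10.06/29.800) = 0.795

α = 0.795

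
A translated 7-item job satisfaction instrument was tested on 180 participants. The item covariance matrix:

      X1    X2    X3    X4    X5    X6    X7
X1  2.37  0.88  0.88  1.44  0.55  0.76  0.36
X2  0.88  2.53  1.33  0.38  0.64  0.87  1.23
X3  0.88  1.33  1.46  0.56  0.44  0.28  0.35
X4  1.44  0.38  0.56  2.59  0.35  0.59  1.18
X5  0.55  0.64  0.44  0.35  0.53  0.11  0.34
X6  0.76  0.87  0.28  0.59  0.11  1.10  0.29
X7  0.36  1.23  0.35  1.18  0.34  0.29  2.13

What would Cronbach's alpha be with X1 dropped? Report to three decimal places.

α = 0.760

Remaining items: X2, X3, X4, X5, X6, X7 (k = 6).
sum of item variances = 2.53 + 1.46 + 2.59 + 0.53 + 1.10 + 2.13 = 10.34
total variance = 10.34 + 2 × 8.94 = 28.22
α (item deleted) = (6/5)·(1 − 10.34/28.22) = 0.760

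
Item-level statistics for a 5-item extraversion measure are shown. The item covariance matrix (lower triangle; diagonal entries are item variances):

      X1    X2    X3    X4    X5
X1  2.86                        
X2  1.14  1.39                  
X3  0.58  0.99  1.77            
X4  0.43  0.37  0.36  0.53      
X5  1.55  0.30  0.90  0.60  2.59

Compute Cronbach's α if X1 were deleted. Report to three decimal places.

α = 0.705

Remaining items: X2, X3, X4, X5 (k = 4).
Σσᵢ² = 1.39 + 1.77 + 0.53 + 2.59 = 6.28
σ²_T = 6.28 + 2 × 3.52 = 13.32
α (item deleted) = (4/3)·(1 − 6.28/13.32) = 0.705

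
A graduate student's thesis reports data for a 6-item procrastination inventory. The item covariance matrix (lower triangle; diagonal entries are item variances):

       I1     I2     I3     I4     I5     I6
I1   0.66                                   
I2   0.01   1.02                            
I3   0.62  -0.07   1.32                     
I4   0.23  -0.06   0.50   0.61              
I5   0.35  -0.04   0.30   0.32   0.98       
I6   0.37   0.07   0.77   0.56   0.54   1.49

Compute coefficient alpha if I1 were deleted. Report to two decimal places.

Remaining items: I2, I3, I4, I5, I6 (k = 5).
sum of item variances = 1.02 + 1.32 + 0.61 + 0.98 + 1.49 = 5.42
total variance = 5.42 + 2 × 2.89 = 11.20
α (item deleted) = (5/4)·(1 − 5.42/11.20) = 0.65

coefficient alpha = 0.65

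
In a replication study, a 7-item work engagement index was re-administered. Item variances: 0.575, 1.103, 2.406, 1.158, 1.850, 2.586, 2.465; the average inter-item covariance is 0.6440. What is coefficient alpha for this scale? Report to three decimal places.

coefficient alpha = 0.805

ΣVar(i) = 0.575 + 1.103 + 2.406 + 1.158 + 1.850 + 2.586 + 2.465 = 12.143
Sum of the 21 distinct covariances = 21 × 0.6440 = 13.5240
σ²_total = ΣVar(i) + 2·Σcov = 12.143 + 2 × 13.5240 = 39.1910
α = (7/6)·(1 − 12.143/39.1910) = 0.805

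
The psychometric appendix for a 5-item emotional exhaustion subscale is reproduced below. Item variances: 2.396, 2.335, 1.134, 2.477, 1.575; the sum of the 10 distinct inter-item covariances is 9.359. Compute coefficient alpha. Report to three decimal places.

coefficient alpha = 0.817

ΣVar(i) = 2.396 + 2.335 + 1.134 + 2.477 + 1.575 = 9.917
Sum of distinct covariances = 9.359
σ²_T = ΣVar(i) + 2·Σcov = 9.917 + 2 × 9.359 = 28.635
α = (5/4)·(1 − 9.917/28.635) = 0.817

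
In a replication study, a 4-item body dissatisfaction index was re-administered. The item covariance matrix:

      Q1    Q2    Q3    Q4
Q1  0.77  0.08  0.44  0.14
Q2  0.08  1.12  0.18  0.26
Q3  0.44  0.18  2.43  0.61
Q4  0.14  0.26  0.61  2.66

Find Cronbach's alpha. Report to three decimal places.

Cronbach's alpha = 0.438

sum of item variances = 0.77 + 1.12 + 2.43 + 2.66 = 6.98
Sum of off-diagonal covariances = 1.71
σ²_total = 6.98 + 2 × 1.71 = 10.40
α = (k/(k−1))·(1 − sum of item variances/σ²_total) = (4/3)·(1 − 6.98/10.40) = 0.438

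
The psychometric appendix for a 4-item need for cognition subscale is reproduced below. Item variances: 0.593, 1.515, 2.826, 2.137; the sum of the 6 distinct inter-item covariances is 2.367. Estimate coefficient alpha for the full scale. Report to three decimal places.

coefficient alpha = 0.535

Σσ²ᵢ = 0.593 + 1.515 + 2.826 + 2.137 = 7.071
Sum of distinct covariances = 2.367
total variance = Σσ²ᵢ + 2·Σcov = 7.071 + 2 × 2.367 = 11.805
α = (4/3)·(1 − 7.071/11.805) = 0.535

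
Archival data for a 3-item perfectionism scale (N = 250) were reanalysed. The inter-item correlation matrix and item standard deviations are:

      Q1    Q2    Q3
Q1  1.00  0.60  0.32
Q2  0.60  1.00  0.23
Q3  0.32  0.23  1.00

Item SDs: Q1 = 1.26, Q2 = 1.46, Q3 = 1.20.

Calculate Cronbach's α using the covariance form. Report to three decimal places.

Σσ²ᵢ = 1.26² + 1.46² + 1.20² = 5.1592
Covariances σ_ij = r_ij · s_i · s_j:
  σ(Q1,Q2) = 0.60 × 1.26 × 1.46 = 1.1038
  σ(Q1,Q3) = 0.32 × 1.26 × 1.20 = 0.4838
  σ(Q2,Q3) = 0.23 × 1.46 × 1.20 = 0.4030
σ²_T = Σσ²ᵢ + 2·Σσ_ij = 5.1592 + 2 × 1.9906 = 9.1404
α = (3/2)·(1 − 5.1592/9.1404) = 0.653

α = 0.653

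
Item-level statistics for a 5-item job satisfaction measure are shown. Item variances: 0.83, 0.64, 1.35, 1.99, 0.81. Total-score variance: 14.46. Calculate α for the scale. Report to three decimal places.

α = 0.764

Σσ²ᵢ = 0.83 + 0.64 + 1.35 + 1.99 + 0.81 = 5.62
α = (k/(k−1))·(1 − Σσ²ᵢ/total variance) = (5/4)·(1 − 5.62/14.46) = 0.764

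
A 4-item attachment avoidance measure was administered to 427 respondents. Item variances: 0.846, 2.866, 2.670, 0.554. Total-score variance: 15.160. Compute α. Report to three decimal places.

Σσ²ᵢ = 0.846 + 2.866 + 2.670 + 0.554 = 6.936
α = (k/(k−1))·(1 − Σσ²ᵢ/total variance) = (4/3)·(1 − 6.936/15.160) = 0.723

α = 0.723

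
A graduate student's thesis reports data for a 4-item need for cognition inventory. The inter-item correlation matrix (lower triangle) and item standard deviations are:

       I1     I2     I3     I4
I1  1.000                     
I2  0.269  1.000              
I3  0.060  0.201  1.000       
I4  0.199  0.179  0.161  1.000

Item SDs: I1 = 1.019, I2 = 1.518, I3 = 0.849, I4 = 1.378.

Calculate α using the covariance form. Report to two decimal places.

α = 0.46

Σσ²ᵢ = 1.019² + 1.518² + 0.849² + 1.378² = 5.9624
Covariances σ_ij = r_ij · s_i · s_j:
  σ(I1,I2) = 0.269 × 1.019 × 1.518 = 0.4161
  σ(I1,I3) = 0.060 × 1.019 × 0.849 = 0.0519
  σ(I1,I4) = 0.199 × 1.019 × 1.378 = 0.2794
  σ(I2,I3) = 0.201 × 1.518 × 0.849 = 0.2590
  σ(I2,I4) = 0.179 × 1.518 × 1.378 = 0.3744
  σ(I3,I4) = 0.161 × 0.849 × 1.378 = 0.1884
σ²_T = Σσ²ᵢ + 2·Σσ_ij = 5.9624 + 2 × 1.5692 = 9.1008
α = (4/3)·(1 − 5.9624/9.1008) = 0.46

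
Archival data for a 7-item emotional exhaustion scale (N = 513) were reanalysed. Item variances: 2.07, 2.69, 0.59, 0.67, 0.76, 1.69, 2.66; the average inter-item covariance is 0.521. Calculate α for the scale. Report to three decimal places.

α = 0.773

sum of item variances = 2.07 + 2.69 + 0.59 + 0.67 + 0.76 + 1.69 + 2.66 = 11.13
Sum of the 21 distinct covariances = 21 × 0.521 = 10.941
σ²_total = sum of item variances + 2·Σcov = 11.13 + 2 × 10.941 = 33.012
α = (7/6)·(1 − 11.13/33.012) = 0.773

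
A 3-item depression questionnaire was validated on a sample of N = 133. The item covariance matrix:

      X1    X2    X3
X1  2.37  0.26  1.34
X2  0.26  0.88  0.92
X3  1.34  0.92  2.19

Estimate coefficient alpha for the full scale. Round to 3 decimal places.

α = 0.721

Σσᵢ² = 2.37 + 0.88 + 2.19 = 5.44
Sum of the distinct covariances = 2.52
Var(T) = 5.44 + 2 × 2.52 = 10.48
α = (k/(k−1))·(1 − Σσᵢ²/Var(T)) = (3/2)·(1 − 5.44/10.48) = 0.721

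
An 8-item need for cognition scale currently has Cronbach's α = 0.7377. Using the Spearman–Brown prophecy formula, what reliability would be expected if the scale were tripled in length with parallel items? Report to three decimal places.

predicted reliability = 0.894

Length factor m = 3
α' = m·α / (1 + (m−1)·α)
   = 3 × 0.7377 / (1 + (3 − 1) × 0.7377)
   = 2.2131 / 2.4754 = 0.894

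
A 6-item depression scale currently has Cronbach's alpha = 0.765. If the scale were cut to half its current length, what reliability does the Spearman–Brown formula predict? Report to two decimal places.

Length factor m = 1/2
α' = m·α / (1 − (1−m)·α)
   = 1/2 × 0.765 / (1 − (1 − 1/2) × 0.765)
   = 0.3825 / 0.6175 = 0.62

predicted reliability = 0.62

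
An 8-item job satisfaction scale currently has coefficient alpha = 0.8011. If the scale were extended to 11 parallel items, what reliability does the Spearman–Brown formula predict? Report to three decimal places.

Length factor m = 11/8 = 1.3750
α' = m·α / (1 + (m−1)·α)
   = 11/8 × 0.8011 / (1 + (11/8 − 1) × 0.8011)
   = 1.1015 / 1.3004 = 0.847

predicted reliability = 0.847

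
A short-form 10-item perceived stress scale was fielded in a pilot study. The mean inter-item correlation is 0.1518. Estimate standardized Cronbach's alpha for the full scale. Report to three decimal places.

standardized Cronbach's alpha = 0.642

Standardized α = k·r̄ / (1 + (k−1)·r̄) = 10 × 0.1518 / (1 + 9 × 0.1518)
  = 1.5180 / 2.3662 = 0.642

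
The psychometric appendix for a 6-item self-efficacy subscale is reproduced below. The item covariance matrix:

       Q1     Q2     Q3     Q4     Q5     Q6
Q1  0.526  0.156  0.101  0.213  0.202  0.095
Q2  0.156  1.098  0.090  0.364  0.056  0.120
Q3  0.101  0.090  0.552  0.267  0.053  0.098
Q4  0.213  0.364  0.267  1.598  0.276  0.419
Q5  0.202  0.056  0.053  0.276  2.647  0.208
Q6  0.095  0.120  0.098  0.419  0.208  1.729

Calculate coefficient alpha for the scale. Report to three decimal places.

ΣVar(i) = 0.526 + 1.098 + 0.552 + 1.598 + 2.647 + 1.729 = 8.150
Sum of the distinct covariances = 2.718
σ²_total = 8.150 + 2 × 2.718 = 13.586
α = (k/(k−1))·(1 − ΣVar(i)/σ²_total) = (6/5)·(1 − 8.150/13.586) = 0.480

α = 0.480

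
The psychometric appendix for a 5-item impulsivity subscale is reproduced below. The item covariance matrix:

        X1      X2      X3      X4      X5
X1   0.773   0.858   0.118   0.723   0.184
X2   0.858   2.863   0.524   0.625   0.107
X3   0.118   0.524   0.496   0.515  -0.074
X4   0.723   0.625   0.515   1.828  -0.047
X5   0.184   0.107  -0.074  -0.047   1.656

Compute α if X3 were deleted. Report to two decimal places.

α = 0.54

Remaining items: X1, X2, X4, X5 (k = 4).
Σσ²ᵢ = 0.773 + 2.863 + 1.828 + 1.656 = 7.120
σ²_T = 7.120 + 2 × 2.450 = 12.020
α (item deleted) = (4/3)·(1 − 7.120/12.020) = 0.54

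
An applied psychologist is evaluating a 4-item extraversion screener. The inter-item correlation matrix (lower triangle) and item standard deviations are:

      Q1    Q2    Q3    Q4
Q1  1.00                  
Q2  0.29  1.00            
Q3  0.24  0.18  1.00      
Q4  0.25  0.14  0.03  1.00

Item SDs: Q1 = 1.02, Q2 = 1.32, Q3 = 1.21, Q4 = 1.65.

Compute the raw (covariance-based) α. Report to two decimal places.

Σσ²ᵢ = 1.02² + 1.32² + 1.21² + 1.65² = 6.9694
Covariances σ_ij = r_ij · s_i · s_j:
  σ(Q1,Q2) = 0.29 × 1.02 × 1.32 = 0.3905
  σ(Q1,Q3) = 0.24 × 1.02 × 1.21 = 0.2962
  σ(Q1,Q4) = 0.25 × 1.02 × 1.65 = 0.4207
  σ(Q2,Q3) = 0.18 × 1.32 × 1.21 = 0.2875
  σ(Q2,Q4) = 0.14 × 1.32 × 1.65 = 0.3049
  σ(Q3,Q4) = 0.03 × 1.21 × 1.65 = 0.0599
σ²_T = Σσ²ᵢ + 2·Σσ_ij = 6.9694 + 2 × 1.7597 = 10.4888
α = (4/3)·(1 − 6.9694/10.4888) = 0.45

α = 0.45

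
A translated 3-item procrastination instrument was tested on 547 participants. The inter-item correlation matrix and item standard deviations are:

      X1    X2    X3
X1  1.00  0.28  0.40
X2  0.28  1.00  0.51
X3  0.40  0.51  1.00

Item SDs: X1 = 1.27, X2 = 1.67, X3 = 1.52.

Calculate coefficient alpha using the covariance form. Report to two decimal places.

α = 0.66

Σσ²ᵢ = 1.27² + 1.67² + 1.52² = 6.7122
Covariances σ_ij = r_ij · s_i · s_j:
  σ(X1,X2) = 0.28 × 1.27 × 1.67 = 0.5939
  σ(X1,X3) = 0.40 × 1.27 × 1.52 = 0.7722
  σ(X2,X3) = 0.51 × 1.67 × 1.52 = 1.2946
σ²_T = Σσ²ᵢ + 2·Σσ_ij = 6.7122 + 2 × 2.6607 = 12.0336
α = (3/2)·(1 − 6.7122/12.0336) = 0.66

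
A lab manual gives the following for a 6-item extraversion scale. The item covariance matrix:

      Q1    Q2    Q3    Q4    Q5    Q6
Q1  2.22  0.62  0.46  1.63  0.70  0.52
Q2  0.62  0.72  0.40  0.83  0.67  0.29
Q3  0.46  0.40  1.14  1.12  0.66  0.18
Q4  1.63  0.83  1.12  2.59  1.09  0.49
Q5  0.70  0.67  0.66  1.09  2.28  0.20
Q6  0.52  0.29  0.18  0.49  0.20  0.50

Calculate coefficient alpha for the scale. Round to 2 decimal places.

α = 0.81

Σσᵢ² = 2.22 + 0.72 + 1.14 + 2.59 + 2.28 + 0.50 = 9.45
Sum of off-diagonal covariances = 9.86
σ²_total = 9.45 + 2 × 9.86 = 29.17
α = (k/(k−1))·(1 − Σσᵢ²/σ²_total) = (6/5)·(1 − 9.45/29.17) = 0.81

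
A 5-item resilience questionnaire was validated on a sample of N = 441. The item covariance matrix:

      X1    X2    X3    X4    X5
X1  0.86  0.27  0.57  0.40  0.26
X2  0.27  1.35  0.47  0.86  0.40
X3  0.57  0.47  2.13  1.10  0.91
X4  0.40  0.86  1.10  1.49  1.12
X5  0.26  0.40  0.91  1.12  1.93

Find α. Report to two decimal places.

α = 0.78

sum of item variances = 0.86 + 1.35 + 2.13 + 1.49 + 1.93 = 7.76
Sum of off-diagonal covariances = 6.36
σ²_T = 7.76 + 2 × 6.36 = 20.48
α = (k/(k−1))·(1 − sum of item variances/σ²_T) = (5/4)·(1 − 7.76/20.48) = 0.78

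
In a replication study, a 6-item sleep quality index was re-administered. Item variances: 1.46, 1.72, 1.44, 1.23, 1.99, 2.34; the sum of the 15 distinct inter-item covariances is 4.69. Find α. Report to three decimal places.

ΣVar(i) = 1.46 + 1.72 + 1.44 + 1.23 + 1.99 + 2.34 = 10.18
Sum of distinct covariances = 4.69
σ²_total = ΣVar(i) + 2·Σcov = 10.18 + 2 × 4.69 = 19.56
α = (6/5)·(1 − 10.18/19.56) = 0.575

α = 0.575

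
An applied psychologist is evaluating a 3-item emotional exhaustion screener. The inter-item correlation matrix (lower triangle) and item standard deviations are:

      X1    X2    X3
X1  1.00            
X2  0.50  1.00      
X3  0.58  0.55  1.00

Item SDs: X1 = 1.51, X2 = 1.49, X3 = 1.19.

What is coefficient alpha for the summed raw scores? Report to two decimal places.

Σσ²ᵢ = 1.51² + 1.49² + 1.19² = 5.9163
Covariances σ_ij = r_ij · s_i · s_j:
  σ(X1,X2) = 0.50 × 1.51 × 1.49 = 1.1249
  σ(X1,X3) = 0.58 × 1.51 × 1.19 = 1.0422
  σ(X2,X3) = 0.55 × 1.49 × 1.19 = 0.9752
σ²_T = Σσ²ᵢ + 2·Σσ_ij = 5.9163 + 2 × 3.1423 = 12.2009
α = (3/2)·(1 − 5.9163/12.2009) = 0.77

coefficient alpha = 0.77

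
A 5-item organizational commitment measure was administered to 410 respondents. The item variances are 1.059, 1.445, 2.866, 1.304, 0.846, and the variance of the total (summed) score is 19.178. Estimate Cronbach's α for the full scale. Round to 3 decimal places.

α = 0.760

Σσᵢ² = 1.059 + 1.445 + 2.866 + 1.304 + 0.846 = 7.520
α = (k/(k−1))·(1 − Σσᵢ²/Var(T)) = (5/4)·(1 − 7.520/19.178) = 0.760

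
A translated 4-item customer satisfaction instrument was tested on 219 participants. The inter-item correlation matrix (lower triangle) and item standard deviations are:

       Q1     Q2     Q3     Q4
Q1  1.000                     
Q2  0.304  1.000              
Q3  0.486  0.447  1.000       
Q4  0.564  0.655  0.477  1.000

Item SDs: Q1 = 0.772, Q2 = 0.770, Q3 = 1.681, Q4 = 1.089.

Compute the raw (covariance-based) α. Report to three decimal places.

Σσ²ᵢ = 0.772² + 0.770² + 1.681² + 1.089² = 5.2006
Covariances σ_ij = r_ij · s_i · s_j:
  σ(Q1,Q2) = 0.304 × 0.772 × 0.770 = 0.1807
  σ(Q1,Q3) = 0.486 × 0.772 × 1.681 = 0.6307
  σ(Q1,Q4) = 0.564 × 0.772 × 1.089 = 0.4742
  σ(Q2,Q3) = 0.447 × 0.770 × 1.681 = 0.5786
  σ(Q2,Q4) = 0.655 × 0.770 × 1.089 = 0.5492
  σ(Q3,Q4) = 0.477 × 1.681 × 1.089 = 0.8732
σ²_T = Σσ²ᵢ + 2·Σσ_ij = 5.2006 + 2 × 3.2866 = 11.7738
α = (4/3)·(1 − 5.2006/11.7738) = 0.744

α = 0.744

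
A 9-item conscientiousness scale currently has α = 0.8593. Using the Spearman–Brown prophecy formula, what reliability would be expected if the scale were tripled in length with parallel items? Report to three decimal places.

Length factor m = 3
α' = m·α / (1 + (m−1)·α)
   = 3 × 0.8593 / (1 + (3 − 1) × 0.8593)
   = 2.5779 / 2.7186 = 0.948

predicted reliability = 0.948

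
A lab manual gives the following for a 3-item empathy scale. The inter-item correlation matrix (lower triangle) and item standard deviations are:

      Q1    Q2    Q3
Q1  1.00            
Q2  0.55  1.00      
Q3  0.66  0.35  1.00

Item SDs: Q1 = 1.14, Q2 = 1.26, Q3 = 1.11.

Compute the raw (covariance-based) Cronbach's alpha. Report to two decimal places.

Cronbach's alpha = 0.76

Σσ²ᵢ = 1.14² + 1.26² + 1.11² = 4.1193
Covariances σ_ij = r_ij · s_i · s_j:
  σ(Q1,Q2) = 0.55 × 1.14 × 1.26 = 0.7900
  σ(Q1,Q3) = 0.66 × 1.14 × 1.11 = 0.8352
  σ(Q2,Q3) = 0.35 × 1.26 × 1.11 = 0.4895
σ²_T = Σσ²ᵢ + 2·Σσ_ij = 4.1193 + 2 × 2.1147 = 8.3487
α = (3/2)·(1 − 4.1193/8.3487) = 0.76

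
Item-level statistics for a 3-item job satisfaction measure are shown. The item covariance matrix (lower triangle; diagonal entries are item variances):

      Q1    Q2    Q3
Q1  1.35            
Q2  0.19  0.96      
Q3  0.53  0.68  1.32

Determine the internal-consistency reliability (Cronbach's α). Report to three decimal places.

α = 0.653

Σσ²ᵢ = 1.35 + 0.96 + 1.32 = 3.63
Σ_{i<j} σ_ij = 1.40
total variance = 3.63 + 2 × 1.40 = 6.43
α = (k/(k−1))·(1 − Σσ²ᵢ/total variance) = (3/2)·(1 − 3.63/6.43) = 0.653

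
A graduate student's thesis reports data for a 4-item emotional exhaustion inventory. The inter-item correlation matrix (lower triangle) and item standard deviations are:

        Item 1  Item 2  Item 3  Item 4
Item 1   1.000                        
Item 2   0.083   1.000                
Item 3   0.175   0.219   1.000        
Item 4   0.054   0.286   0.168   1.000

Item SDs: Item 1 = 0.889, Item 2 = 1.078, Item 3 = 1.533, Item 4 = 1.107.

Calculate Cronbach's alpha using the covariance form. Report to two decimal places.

Cronbach's alpha = 0.44

Σσ²ᵢ = 0.889² + 1.078² + 1.533² + 1.107² = 5.5279
Covariances σ_ij = r_ij · s_i · s_j:
  σ(Item 1,Item 2) = 0.083 × 0.889 × 1.078 = 0.0795
  σ(Item 1,Item 3) = 0.175 × 0.889 × 1.533 = 0.2385
  σ(Item 1,Item 4) = 0.054 × 0.889 × 1.107 = 0.0531
  σ(Item 2,Item 3) = 0.219 × 1.078 × 1.533 = 0.3619
  σ(Item 2,Item 4) = 0.286 × 1.078 × 1.107 = 0.3413
  σ(Item 3,Item 4) = 0.168 × 1.533 × 1.107 = 0.2851
σ²_T = Σσ²ᵢ + 2·Σσ_ij = 5.5279 + 2 × 1.3594 = 8.2467
α = (4/3)·(1 − 5.5279/8.2467) = 0.44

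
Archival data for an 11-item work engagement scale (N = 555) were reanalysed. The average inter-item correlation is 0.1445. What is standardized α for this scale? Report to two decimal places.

standardized α = 0.65

Standardized α = k·r̄ / (1 + (k−1)·r̄) = 11 × 0.1445 / (1 + 10 × 0.1445)
  = 1.5895 / 2.4450 = 0.65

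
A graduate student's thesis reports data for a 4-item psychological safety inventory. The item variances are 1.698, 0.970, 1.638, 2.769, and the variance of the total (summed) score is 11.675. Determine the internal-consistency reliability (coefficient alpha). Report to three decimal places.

coefficient alpha = 0.525

sum of item variances = 1.698 + 0.970 + 1.638 + 2.769 = 7.075
α = (k/(k−1))·(1 − sum of item variances/σ²_T) = (4/3)·(1 − 7.075/11.675) = 0.525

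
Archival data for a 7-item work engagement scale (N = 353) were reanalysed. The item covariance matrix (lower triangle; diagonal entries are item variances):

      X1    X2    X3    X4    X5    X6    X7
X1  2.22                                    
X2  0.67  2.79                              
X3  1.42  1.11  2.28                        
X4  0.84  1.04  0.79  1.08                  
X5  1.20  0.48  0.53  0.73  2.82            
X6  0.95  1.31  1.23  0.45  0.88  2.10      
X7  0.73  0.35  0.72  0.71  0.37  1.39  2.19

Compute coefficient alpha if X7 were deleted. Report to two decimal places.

coefficient alpha = 0.81

Remaining items: X1, X2, X3, X4, X5, X6 (k = 6).
Σσ²ᵢ = 2.22 + 2.79 + 2.28 + 1.08 + 2.82 + 2.10 = 13.29
total variance = 13.29 + 2 × 13.63 = 40.55
α (item deleted) = (6/5)·(1 − 13.29/40.55) = 0.81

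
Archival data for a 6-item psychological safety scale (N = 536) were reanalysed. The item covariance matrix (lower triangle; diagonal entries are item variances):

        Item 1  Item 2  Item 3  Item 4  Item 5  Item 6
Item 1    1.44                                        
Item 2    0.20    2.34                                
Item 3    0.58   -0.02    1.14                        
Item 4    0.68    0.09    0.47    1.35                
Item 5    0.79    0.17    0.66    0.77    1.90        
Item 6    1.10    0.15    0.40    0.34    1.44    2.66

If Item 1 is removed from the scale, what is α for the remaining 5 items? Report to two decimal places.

α = 0.61

Remaining items: Item 2, Item 3, Item 4, Item 5, Item 6 (k = 5).
sum of item variances = 2.34 + 1.14 + 1.35 + 1.90 + 2.66 = 9.39
σ²_total = 9.39 + 2 × 4.47 = 18.33
α (item deleted) = (5/4)·(1 − 9.39/18.33) = 0.61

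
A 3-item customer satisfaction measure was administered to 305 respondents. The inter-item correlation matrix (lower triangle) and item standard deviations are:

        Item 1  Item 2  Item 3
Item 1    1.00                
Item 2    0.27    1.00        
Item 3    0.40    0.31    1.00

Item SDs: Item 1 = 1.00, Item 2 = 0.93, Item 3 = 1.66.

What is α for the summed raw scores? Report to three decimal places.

Σσ²ᵢ = 1.00² + 0.93² + 1.66² = 4.6205
Covariances σ_ij = r_ij · s_i · s_j:
  σ(Item 1,Item 2) = 0.27 × 1.00 × 0.93 = 0.2511
  σ(Item 1,Item 3) = 0.40 × 1.00 × 1.66 = 0.6640
  σ(Item 2,Item 3) = 0.31 × 0.93 × 1.66 = 0.4786
σ²_T = Σσ²ᵢ + 2·Σσ_ij = 4.6205 + 2 × 1.3937 = 7.4079
α = (3/2)·(1 − 4.6205/7.4079) = 0.564

α = 0.564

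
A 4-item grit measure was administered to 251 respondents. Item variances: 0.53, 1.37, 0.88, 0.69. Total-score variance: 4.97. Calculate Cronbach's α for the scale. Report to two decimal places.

α = 0.40

Σσ²ᵢ = 0.53 + 1.37 + 0.88 + 0.69 = 3.47
α = (k/(k−1))·(1 − Σσ²ᵢ/σ²_total) = (4/3)·(1 − 3.47/4.97) = 0.40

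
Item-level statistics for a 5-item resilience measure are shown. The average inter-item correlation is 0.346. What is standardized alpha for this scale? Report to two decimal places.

Standardized α = k·r̄ / (1 + (k−1)·r̄) = 5 × 0.346 / (1 + 4 × 0.346)
  = 1.7300 / 2.3840 = 0.73

α = 0.73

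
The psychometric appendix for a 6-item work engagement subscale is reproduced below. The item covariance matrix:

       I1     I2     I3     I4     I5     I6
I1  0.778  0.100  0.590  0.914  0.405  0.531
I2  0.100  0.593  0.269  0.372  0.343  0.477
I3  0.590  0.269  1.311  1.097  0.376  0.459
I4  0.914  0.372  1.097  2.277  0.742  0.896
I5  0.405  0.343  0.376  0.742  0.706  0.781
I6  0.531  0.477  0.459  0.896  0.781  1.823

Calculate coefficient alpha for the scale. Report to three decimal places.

coefficient alpha = 0.829

sum of item variances = 0.778 + 0.593 + 1.311 + 2.277 + 0.706 + 1.823 = 7.488
Σ_{i<j} σ_ij = 8.352
σ²_T = 7.488 + 2 × 8.352 = 24.192
α = (k/(k−1))·(1 − sum of item variances/σ²_T) = (6/5)·(1 − 7.488/24.192) = 0.829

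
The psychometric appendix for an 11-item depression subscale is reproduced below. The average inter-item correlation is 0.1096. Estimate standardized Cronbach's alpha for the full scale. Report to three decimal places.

α = 0.575

Standardized α = k·r̄ / (1 + (k−1)·r̄) = 11 × 0.1096 / (1 + 10 × 0.1096)
  = 1.2056 / 2.0960 = 0.575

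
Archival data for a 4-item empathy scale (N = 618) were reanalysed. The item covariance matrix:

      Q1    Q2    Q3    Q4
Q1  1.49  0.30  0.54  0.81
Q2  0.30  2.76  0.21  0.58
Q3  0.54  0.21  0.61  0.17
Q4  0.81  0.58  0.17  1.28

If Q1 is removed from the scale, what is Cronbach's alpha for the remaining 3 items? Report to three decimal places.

α = 0.438

Remaining items: Q2, Q3, Q4 (k = 3).
ΣVar(i) = 2.76 + 0.61 + 1.28 = 4.65
Var(T) = 4.65 + 2 × 0.96 = 6.57
α (item deleted) = (3/2)·(1 − 4.65/6.57) = 0.438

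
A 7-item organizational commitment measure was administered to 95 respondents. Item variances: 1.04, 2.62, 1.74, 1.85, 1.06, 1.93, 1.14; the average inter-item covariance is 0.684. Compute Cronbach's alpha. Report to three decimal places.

α = 0.836

Σσ²ᵢ = 1.04 + 2.62 + 1.74 + 1.85 + 1.06 + 1.93 + 1.14 = 11.38
Sum of the 21 distinct covariances = 21 × 0.684 = 14.364
Var(T) = Σσ²ᵢ + 2·Σcov = 11.38 + 2 × 14.364 = 40.108
α = (7/6)·(1 − 11.38/40.108) = 0.836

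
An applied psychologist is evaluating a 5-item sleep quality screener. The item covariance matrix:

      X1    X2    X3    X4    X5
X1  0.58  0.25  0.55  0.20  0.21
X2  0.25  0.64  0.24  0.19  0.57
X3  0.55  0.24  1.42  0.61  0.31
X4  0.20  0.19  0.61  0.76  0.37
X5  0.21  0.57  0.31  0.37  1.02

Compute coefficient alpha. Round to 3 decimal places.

coefficient alpha = 0.766

Σσᵢ² = 0.58 + 0.64 + 1.42 + 0.76 + 1.02 = 4.42
Sum of off-diagonal covariances = 3.50
σ²_total = 4.42 + 2 × 3.50 = 11.42
α = (k/(k−1))·(1 − Σσᵢ²/σ²_total) = (5/4)·(1 − 4.42/11.42) = 0.766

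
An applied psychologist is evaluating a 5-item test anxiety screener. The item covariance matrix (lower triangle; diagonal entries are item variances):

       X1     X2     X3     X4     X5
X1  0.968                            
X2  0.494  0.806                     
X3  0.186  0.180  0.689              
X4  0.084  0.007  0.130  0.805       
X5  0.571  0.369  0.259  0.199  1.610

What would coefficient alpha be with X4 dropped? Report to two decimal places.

Remaining items: X1, X2, X3, X5 (k = 4).
Σσᵢ² = 0.968 + 0.806 + 0.689 + 1.610 = 4.073
total variance = 4.073 + 2 × 2.059 = 8.191
α (item deleted) = (4/3)·(1 − 4.073/8.191) = 0.67

α = 0.67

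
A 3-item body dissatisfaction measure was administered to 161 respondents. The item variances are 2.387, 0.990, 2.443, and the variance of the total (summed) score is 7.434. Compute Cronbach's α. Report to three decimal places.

α = 0.326

Σσᵢ² = 2.387 + 0.990 + 2.443 = 5.820
α = (k/(k−1))·(1 − Σσᵢ²/σ²_T) = (3/2)·(1 − 5.820/7.434) = 0.326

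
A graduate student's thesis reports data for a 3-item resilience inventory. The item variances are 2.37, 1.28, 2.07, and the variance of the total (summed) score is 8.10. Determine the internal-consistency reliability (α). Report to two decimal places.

α = 0.44

sum of item variances = 2.37 + 1.28 + 2.07 = 5.72
α = (k/(k−1))·(1 − sum of item variances/total variance) = (3/2)·(1 − 5.72/8.10) = 0.44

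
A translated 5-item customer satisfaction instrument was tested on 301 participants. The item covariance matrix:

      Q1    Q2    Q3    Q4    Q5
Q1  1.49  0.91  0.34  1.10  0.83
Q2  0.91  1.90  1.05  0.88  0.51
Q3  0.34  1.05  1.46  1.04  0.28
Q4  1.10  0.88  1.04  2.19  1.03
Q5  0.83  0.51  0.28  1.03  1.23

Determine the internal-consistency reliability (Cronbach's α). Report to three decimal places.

α = 0.823

Σσᵢ² = 1.49 + 1.90 + 1.46 + 2.19 + 1.23 = 8.27
Sum of the distinct covariances = 7.97
total variance = 8.27 + 2 × 7.97 = 24.21
α = (k/(k−1))·(1 − Σσᵢ²/total variance) = (5/4)·(1 − 8.27/24.21) = 0.823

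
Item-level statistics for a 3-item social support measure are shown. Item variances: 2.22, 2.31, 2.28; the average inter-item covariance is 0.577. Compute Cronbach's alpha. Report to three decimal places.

Cronbach's alpha = 0.506

Σσᵢ² = 2.22 + 2.31 + 2.28 = 6.81
Sum of the 3 distinct covariances = 3 × 0.577 = 1.731
σ²_T = Σσᵢ² + 2·Σcov = 6.81 + 2 × 1.731 = 10.272
α = (3/2)·(1 − 6.81/10.272) = 0.506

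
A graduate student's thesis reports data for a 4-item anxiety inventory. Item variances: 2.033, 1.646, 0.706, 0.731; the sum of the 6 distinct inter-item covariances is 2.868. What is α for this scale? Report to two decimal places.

α = 0.70

ΣVar(i) = 2.033 + 1.646 + 0.706 + 0.731 = 5.116
Sum of distinct covariances = 2.868
σ²_total = ΣVar(i) + 2·Σcov = 5.116 + 2 × 2.868 = 10.852
α = (4/3)·(1 − 5.116/10.852) = 0.70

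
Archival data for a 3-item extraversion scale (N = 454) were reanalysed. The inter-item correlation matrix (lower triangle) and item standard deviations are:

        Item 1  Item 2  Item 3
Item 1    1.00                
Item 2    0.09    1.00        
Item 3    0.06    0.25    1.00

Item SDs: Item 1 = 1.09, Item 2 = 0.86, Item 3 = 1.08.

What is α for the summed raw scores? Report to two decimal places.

Σσ²ᵢ = 1.09² + 0.86² + 1.08² = 3.0941
Covariances σ_ij = r_ij · s_i · s_j:
  σ(Item 1,Item 2) = 0.09 × 1.09 × 0.86 = 0.0844
  σ(Item 1,Item 3) = 0.06 × 1.09 × 1.08 = 0.0706
  σ(Item 2,Item 3) = 0.25 × 0.86 × 1.08 = 0.2322
σ²_T = Σσ²ᵢ + 2·Σσ_ij = 3.0941 + 2 × 0.3872 = 3.8685
α = (3/2)·(1 − 3.0941/3.8685) = 0.30

α = 0.30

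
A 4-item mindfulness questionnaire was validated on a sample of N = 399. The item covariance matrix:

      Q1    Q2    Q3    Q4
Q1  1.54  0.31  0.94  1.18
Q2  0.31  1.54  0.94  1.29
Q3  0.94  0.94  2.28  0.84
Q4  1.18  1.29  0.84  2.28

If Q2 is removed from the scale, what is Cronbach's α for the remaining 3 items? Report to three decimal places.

Remaining items: Q1, Q3, Q4 (k = 3).
Σσ²ᵢ = 1.54 + 2.28 + 2.28 = 6.10
total variance = 6.10 + 2 × 2.96 = 12.02
α (item deleted) = (3/2)·(1 − 6.10/12.02) = 0.739

α = 0.739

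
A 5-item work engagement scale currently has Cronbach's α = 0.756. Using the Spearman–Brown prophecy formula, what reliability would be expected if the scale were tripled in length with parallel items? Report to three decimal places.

predicted reliability = 0.903

Length factor m = 3
α' = m·α / (1 + (m−1)·α)
   = 3 × 0.756 / (1 + (3 − 1) × 0.756)
   = 2.2680 / 2.5120 = 0.903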